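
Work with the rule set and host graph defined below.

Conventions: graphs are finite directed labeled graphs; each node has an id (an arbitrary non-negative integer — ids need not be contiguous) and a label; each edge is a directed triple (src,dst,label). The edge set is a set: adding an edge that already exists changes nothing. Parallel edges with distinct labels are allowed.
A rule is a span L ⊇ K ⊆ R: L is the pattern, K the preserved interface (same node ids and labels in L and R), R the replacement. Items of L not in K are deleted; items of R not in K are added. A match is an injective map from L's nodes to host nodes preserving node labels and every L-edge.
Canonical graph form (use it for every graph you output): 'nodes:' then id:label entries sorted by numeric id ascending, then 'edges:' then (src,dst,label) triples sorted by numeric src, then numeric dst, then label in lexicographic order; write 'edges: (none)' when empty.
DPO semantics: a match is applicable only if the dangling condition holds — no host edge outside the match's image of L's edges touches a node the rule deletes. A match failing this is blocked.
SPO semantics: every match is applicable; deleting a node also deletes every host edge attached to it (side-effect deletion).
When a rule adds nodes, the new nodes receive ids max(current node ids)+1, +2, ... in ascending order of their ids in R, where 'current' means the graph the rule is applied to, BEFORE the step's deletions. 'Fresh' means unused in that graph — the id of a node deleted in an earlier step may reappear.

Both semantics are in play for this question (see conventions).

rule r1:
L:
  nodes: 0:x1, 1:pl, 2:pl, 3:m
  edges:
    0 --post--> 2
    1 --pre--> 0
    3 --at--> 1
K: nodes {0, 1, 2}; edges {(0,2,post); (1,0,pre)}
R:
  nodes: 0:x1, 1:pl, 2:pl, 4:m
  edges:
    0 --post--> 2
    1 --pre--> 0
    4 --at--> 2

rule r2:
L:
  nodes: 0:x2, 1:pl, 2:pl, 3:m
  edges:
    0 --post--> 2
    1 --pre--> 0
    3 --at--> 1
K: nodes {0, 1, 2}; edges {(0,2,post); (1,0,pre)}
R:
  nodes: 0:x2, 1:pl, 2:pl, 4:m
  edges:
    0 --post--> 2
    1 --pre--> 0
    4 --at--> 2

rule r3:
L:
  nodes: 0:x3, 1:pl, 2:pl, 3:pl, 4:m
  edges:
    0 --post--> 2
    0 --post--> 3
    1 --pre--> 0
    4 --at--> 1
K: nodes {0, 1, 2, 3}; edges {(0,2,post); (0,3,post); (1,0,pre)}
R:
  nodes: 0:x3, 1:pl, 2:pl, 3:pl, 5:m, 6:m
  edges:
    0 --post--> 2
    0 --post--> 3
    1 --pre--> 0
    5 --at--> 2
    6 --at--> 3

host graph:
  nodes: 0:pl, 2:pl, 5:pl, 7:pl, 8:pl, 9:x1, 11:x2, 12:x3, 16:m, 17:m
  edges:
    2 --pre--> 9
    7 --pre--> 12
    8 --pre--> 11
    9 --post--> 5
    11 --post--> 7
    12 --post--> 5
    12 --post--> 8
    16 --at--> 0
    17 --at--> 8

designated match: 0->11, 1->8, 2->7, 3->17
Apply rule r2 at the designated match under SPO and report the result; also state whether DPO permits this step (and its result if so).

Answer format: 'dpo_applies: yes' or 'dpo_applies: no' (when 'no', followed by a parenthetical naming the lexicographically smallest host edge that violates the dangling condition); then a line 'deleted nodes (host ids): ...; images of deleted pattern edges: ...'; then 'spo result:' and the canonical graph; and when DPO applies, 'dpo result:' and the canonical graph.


dpo_applies: yes
deleted nodes (host ids): 17; images of deleted pattern edges: (17,8,at)
spo result:
nodes: 0:pl, 2:pl, 5:pl, 7:pl, 8:pl, 9:x1, 11:x2, 12:x3, 16:m, 18:m
edges: (2,9,pre); (7,12,pre); (8,11,pre); (9,5,post); (11,7,post); (12,5,post); (12,8,post); (16,0,at); (18,7,at)
dpo result:
nodes: 0:pl, 2:pl, 5:pl, 7:pl, 8:pl, 9:x1, 11:x2, 12:x3, 16:m, 18:m
edges: (2,9,pre); (7,12,pre); (8,11,pre); (9,5,post); (11,7,post); (12,5,post); (12,8,post); (16,0,at); (18,7,at)


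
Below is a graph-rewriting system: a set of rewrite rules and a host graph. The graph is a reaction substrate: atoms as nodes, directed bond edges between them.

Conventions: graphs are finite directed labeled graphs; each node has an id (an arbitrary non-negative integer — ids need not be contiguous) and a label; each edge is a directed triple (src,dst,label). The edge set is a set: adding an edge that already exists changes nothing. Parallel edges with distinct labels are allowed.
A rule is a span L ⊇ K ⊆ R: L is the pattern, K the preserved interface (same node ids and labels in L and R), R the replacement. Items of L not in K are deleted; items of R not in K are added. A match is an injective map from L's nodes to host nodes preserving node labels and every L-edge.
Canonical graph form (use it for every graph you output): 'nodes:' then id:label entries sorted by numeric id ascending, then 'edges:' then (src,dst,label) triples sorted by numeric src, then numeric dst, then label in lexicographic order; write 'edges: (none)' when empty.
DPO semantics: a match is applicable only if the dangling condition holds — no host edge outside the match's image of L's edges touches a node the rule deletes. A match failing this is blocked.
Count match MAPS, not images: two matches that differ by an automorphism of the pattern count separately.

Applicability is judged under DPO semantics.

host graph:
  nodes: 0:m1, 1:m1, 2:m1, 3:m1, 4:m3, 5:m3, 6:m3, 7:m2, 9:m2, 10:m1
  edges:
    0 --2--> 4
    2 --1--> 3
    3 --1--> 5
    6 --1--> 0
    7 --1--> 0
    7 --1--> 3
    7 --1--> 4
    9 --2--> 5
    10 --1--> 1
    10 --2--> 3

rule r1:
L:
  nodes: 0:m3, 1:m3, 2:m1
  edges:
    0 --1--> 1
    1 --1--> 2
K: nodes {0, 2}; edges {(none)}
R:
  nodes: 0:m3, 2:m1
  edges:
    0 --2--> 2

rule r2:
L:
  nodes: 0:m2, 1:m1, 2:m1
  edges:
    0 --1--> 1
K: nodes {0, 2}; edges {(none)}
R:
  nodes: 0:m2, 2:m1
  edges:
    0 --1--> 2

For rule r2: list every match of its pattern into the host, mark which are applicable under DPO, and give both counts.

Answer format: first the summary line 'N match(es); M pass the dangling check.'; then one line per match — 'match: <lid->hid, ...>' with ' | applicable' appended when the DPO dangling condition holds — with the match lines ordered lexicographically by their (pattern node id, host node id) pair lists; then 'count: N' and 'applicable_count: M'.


8 match(es); 0 pass the dangling check.
match: 0->7, 1->0, 2->1
match: 0->7, 1->0, 2->2
match: 0->7, 1->0, 2->3
match: 0->7, 1->0, 2->10
match: 0->7, 1->3, 2->0
match: 0->7, 1->3, 2->1
match: 0->7, 1->3, 2->2
match: 0->7, 1->3, 2->10
count: 8
applicable_count: 0


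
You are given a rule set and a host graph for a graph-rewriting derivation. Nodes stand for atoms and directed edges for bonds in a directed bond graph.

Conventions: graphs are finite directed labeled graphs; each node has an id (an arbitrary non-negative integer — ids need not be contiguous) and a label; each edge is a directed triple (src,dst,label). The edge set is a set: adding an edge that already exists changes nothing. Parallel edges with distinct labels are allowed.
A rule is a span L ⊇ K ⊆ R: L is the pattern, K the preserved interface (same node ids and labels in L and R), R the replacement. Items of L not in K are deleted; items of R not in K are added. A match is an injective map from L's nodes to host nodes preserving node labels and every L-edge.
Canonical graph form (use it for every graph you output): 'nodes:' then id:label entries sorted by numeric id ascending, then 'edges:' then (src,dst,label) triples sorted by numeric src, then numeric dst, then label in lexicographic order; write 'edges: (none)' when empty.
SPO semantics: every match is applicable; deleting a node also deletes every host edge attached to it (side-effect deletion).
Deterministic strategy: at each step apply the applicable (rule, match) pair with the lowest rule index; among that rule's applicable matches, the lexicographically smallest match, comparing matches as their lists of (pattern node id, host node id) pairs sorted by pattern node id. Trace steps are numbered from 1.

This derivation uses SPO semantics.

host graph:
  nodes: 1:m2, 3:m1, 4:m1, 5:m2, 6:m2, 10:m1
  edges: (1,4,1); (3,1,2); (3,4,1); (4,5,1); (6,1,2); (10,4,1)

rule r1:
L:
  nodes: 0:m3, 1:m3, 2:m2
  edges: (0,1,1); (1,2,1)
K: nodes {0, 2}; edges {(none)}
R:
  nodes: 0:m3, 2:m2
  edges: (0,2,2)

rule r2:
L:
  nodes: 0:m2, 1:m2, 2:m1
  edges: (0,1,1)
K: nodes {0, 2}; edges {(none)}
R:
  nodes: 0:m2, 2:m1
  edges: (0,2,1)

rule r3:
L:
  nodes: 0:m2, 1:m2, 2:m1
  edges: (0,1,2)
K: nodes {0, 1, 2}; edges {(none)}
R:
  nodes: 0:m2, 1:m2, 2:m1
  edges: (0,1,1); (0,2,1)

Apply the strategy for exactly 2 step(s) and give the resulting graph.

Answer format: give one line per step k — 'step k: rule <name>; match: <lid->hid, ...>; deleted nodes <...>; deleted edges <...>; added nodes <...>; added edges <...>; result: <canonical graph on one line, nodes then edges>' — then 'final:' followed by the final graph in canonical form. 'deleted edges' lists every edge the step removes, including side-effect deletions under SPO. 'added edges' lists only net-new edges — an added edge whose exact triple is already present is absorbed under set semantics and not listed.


step 1: rule r3; match: 0->6, 1->1, 2->3; deleted nodes (none); deleted edges (6,1,2); added nodes (none); added edges (6,1,1); (6,3,1); result: nodes: 1:m2, 3:m1, 4:m1, 5:m2, 6:m2, 10:m1 edges: (1,4,1); (3,1,2); (3,4,1); (4,5,1); (6,1,1); (6,3,1); (10,4,1)
step 2: rule r2; match: 0->6, 1->1, 2->3; deleted nodes 1; deleted edges (1,4,1); (3,1,2); (6,1,1); added nodes (none); added edges (none); result: nodes: 3:m1, 4:m1, 5:m2, 6:m2, 10:m1 edges: (3,4,1); (4,5,1); (6,3,1); (10,4,1)
final:
nodes: 3:m1, 4:m1, 5:m2, 6:m2, 10:m1
edges: (3,4,1); (4,5,1); (6,3,1); (10,4,1)


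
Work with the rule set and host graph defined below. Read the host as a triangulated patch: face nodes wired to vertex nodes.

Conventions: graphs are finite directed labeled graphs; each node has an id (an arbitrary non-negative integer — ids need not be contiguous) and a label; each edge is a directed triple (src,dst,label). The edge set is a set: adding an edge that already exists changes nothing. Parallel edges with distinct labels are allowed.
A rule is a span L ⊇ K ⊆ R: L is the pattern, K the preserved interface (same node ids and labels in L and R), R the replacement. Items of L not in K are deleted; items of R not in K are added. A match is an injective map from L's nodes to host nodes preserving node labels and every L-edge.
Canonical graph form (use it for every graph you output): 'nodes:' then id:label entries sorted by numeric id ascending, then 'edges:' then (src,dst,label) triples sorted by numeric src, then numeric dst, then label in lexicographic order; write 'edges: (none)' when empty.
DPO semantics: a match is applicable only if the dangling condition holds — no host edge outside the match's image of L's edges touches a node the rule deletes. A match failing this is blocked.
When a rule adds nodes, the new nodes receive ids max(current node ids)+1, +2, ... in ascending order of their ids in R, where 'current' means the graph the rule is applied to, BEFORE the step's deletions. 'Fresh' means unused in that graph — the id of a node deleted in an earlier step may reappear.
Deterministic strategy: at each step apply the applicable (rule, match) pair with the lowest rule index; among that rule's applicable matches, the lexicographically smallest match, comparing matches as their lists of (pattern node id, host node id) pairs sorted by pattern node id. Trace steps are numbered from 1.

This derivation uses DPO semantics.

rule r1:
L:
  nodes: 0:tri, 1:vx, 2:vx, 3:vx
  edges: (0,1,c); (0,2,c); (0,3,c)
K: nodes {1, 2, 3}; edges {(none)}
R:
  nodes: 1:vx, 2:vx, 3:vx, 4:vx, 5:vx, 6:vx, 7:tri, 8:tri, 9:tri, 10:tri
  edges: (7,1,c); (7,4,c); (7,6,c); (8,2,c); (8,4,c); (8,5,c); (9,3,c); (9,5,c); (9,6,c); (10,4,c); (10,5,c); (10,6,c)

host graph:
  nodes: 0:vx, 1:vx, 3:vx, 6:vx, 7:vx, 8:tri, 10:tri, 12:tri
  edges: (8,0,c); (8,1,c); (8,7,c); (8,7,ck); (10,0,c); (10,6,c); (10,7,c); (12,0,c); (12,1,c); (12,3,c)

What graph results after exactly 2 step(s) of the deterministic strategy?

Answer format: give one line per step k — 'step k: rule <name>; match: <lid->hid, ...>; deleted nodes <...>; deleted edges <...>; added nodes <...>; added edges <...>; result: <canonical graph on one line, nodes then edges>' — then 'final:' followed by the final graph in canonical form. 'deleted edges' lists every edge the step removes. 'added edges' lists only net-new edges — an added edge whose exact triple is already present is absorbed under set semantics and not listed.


step 1: rule r1; match: 0->10, 1->0, 2->6, 3->7; deleted nodes 10; deleted edges (10,0,c); (10,6,c); (10,7,c); added nodes 13, 14, 15, 16, 17, 18, 19; added edges (16,0,c); (16,13,c); (16,15,c); (17,6,c); (17,13,c); (17,14,c); (18,7,c); (18,14,c); (18,15,c); (19,13,c); (19,14,c); (19,15,c); result: nodes: 0:vx, 1:vx, 3:vx, 6:vx, 7:vx, 8:tri, 12:tri, 13:vx, 14:vx, 15:vx, 16:tri, 17:tri, 18:tri, 19:tri edges: (8,0,c); (8,1,c); (8,7,c); (8,7,ck); (12,0,c); (12,1,c); (12,3,c); (16,0,c); (16,13,c); (16,15,c); (17,6,c); (17,13,c); (17,14,c); (18,7,c); (18,14,c); (18,15,c); (19,13,c); (19,14,c); (19,15,c)
step 2: rule r1; match: 0->12, 1->0, 2->1, 3->3; deleted nodes 12; deleted edges (12,0,c); (12,1,c); (12,3,c); added nodes 20, 21, 22, 23, 24, 25, 26; added edges (23,0,c); (23,20,c); (23,22,c); (24,1,c); (24,20,c); (24,21,c); (25,3,c); (25,21,c); (25,22,c); (26,20,c); (26,21,c); (26,22,c); result: nodes: 0:vx, 1:vx, 3:vx, 6:vx, 7:vx, 8:tri, 13:vx, 14:vx, 15:vx, 16:tri, 17:tri, 18:tri, 19:tri, 20:vx, 21:vx, 22:vx, 23:tri, 24:tri, 25:tri, 26:tri edges: (8,0,c); (8,1,c); (8,7,c); (8,7,ck); (16,0,c); (16,13,c); (16,15,c); (17,6,c); (17,13,c); (17,14,c); (18,7,c); (18,14,c); (18,15,c); (19,13,c); (19,14,c); (19,15,c); (23,0,c); (23,20,c); (23,22,c); (24,1,c); (24,20,c); (24,21,c); (25,3,c); (25,21,c); (25,22,c); (26,20,c); (26,21,c); (26,22,c)
final:
nodes: 0:vx, 1:vx, 3:vx, 6:vx, 7:vx, 8:tri, 13:vx, 14:vx, 15:vx, 16:tri, 17:tri, 18:tri, 19:tri, 20:vx, 21:vx, 22:vx, 23:tri, 24:tri, 25:tri, 26:tri
edges: (8,0,c); (8,1,c); (8,7,c); (8,7,ck); (16,0,c); (16,13,c); (16,15,c); (17,6,c); (17,13,c); (17,14,c); (18,7,c); (18,14,c); (18,15,c); (19,13,c); (19,14,c); (19,15,c); (23,0,c); (23,20,c); (23,22,c); (24,1,c); (24,20,c); (24,21,c); (25,3,c); (25,21,c); (25,22,c); (26,20,c); (26,21,c); (26,22,c)


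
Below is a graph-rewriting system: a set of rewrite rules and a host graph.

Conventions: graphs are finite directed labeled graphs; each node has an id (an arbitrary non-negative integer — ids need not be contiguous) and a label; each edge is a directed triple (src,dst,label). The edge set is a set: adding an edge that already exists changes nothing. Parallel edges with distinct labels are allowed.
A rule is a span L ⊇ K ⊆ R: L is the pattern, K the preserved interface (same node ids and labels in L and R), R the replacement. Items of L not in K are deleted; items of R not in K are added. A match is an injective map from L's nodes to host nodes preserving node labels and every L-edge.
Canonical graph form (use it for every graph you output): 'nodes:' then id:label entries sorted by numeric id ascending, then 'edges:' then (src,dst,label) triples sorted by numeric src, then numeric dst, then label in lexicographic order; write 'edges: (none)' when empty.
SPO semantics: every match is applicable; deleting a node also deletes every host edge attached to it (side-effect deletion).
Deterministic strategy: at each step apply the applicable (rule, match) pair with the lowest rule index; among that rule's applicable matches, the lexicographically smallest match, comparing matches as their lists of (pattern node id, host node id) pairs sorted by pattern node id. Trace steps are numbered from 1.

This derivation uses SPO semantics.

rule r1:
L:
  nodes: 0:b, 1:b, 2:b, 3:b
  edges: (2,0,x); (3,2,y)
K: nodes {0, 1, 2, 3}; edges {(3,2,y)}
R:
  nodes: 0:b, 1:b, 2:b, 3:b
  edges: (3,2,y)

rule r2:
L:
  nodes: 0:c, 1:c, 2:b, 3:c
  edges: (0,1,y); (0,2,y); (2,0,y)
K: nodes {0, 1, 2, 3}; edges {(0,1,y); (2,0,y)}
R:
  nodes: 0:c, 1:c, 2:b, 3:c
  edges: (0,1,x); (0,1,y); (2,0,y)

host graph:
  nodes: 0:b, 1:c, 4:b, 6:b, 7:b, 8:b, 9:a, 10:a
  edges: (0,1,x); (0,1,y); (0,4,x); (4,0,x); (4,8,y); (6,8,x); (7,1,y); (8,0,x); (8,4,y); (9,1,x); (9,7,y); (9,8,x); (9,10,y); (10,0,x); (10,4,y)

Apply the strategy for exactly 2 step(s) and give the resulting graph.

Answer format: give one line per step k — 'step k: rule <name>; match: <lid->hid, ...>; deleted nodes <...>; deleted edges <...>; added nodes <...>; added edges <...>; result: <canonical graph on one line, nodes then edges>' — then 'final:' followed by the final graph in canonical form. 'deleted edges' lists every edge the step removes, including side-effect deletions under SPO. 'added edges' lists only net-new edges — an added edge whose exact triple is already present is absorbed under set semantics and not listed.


step 1: rule r1; match: 0->0, 1->6, 2->4, 3->8; deleted nodes (none); deleted edges (4,0,x); added nodes (none); added edges (none); result: nodes: 0:b, 1:c, 4:b, 6:b, 7:b, 8:b, 9:a, 10:a edges: (0,1,x); (0,1,y); (0,4,x); (4,8,y); (6,8,x); (7,1,y); (8,0,x); (8,4,y); (9,1,x); (9,7,y); (9,8,x); (9,10,y); (10,0,x); (10,4,y)
step 2: rule r1; match: 0->0, 1->6, 2->8, 3->4; deleted nodes (none); deleted edges (8,0,x); added nodes (none); added edges (none); result: nodes: 0:b, 1:c, 4:b, 6:b, 7:b, 8:b, 9:a, 10:a edges: (0,1,x); (0,1,y); (0,4,x); (4,8,y); (6,8,x); (7,1,y); (8,4,y); (9,1,x); (9,7,y); (9,8,x); (9,10,y); (10,0,x); (10,4,y)
final:
nodes: 0:b, 1:c, 4:b, 6:b, 7:b, 8:b, 9:a, 10:a
edges: (0,1,x); (0,1,y); (0,4,x); (4,8,y); (6,8,x); (7,1,y); (8,4,y); (9,1,x); (9,7,y); (9,8,x); (9,10,y); (10,0,x); (10,4,y)


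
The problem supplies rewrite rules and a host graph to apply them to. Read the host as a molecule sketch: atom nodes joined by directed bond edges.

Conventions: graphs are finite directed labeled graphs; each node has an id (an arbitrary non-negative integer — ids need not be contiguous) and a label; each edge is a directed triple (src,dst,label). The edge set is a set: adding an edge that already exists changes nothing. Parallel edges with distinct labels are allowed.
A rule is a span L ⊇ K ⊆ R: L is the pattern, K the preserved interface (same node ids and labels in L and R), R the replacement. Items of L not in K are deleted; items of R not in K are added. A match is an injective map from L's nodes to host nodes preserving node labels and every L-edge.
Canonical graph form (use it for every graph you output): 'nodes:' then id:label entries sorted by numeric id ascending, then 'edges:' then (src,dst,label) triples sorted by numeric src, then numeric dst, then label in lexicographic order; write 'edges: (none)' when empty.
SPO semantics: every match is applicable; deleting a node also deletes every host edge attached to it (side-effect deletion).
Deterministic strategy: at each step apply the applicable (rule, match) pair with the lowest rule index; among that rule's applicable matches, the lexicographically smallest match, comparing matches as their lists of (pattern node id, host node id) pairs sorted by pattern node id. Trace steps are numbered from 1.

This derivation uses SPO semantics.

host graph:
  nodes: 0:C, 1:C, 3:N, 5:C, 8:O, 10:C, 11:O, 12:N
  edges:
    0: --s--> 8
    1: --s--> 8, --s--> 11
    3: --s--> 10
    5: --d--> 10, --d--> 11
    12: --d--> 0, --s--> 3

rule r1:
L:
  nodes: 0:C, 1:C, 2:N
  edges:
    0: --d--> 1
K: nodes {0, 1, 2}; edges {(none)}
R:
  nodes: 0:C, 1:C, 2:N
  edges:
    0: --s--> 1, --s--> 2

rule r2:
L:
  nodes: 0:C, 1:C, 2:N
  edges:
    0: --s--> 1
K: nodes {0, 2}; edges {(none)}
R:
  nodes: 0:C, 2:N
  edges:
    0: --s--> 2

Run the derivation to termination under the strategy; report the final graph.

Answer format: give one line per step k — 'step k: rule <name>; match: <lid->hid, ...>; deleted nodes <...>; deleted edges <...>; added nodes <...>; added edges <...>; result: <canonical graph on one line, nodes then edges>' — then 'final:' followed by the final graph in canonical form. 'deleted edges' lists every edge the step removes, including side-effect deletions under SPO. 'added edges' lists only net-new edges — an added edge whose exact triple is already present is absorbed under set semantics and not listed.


step 1: rule r1; match: 0->5, 1->10, 2->3; deleted nodes (none); deleted edges (5,10,d); added nodes (none); added edges (5,3,s); (5,10,s); result: nodes: 0:C, 1:C, 3:N, 5:C, 8:O, 10:C, 11:O, 12:N edges: (0,8,s); (1,8,s); (1,11,s); (3,10,s); (5,3,s); (5,10,s); (5,11,d); (12,0,d); (12,3,s)
step 2: rule r2; match: 0->5, 1->10, 2->3; deleted nodes 10; deleted edges (3,10,s); (5,10,s); added nodes (none); added edges (none); result: nodes: 0:C, 1:C, 3:N, 5:C, 8:O, 11:O, 12:N edges: (0,8,s); (1,8,s); (1,11,s); (5,3,s); (5,11,d); (12,0,d); (12,3,s)
final:
nodes: 0:C, 1:C, 3:N, 5:C, 8:O, 11:O, 12:N
edges: (0,8,s); (1,8,s); (1,11,s); (5,3,s); (5,11,d); (12,0,d); (12,3,s)


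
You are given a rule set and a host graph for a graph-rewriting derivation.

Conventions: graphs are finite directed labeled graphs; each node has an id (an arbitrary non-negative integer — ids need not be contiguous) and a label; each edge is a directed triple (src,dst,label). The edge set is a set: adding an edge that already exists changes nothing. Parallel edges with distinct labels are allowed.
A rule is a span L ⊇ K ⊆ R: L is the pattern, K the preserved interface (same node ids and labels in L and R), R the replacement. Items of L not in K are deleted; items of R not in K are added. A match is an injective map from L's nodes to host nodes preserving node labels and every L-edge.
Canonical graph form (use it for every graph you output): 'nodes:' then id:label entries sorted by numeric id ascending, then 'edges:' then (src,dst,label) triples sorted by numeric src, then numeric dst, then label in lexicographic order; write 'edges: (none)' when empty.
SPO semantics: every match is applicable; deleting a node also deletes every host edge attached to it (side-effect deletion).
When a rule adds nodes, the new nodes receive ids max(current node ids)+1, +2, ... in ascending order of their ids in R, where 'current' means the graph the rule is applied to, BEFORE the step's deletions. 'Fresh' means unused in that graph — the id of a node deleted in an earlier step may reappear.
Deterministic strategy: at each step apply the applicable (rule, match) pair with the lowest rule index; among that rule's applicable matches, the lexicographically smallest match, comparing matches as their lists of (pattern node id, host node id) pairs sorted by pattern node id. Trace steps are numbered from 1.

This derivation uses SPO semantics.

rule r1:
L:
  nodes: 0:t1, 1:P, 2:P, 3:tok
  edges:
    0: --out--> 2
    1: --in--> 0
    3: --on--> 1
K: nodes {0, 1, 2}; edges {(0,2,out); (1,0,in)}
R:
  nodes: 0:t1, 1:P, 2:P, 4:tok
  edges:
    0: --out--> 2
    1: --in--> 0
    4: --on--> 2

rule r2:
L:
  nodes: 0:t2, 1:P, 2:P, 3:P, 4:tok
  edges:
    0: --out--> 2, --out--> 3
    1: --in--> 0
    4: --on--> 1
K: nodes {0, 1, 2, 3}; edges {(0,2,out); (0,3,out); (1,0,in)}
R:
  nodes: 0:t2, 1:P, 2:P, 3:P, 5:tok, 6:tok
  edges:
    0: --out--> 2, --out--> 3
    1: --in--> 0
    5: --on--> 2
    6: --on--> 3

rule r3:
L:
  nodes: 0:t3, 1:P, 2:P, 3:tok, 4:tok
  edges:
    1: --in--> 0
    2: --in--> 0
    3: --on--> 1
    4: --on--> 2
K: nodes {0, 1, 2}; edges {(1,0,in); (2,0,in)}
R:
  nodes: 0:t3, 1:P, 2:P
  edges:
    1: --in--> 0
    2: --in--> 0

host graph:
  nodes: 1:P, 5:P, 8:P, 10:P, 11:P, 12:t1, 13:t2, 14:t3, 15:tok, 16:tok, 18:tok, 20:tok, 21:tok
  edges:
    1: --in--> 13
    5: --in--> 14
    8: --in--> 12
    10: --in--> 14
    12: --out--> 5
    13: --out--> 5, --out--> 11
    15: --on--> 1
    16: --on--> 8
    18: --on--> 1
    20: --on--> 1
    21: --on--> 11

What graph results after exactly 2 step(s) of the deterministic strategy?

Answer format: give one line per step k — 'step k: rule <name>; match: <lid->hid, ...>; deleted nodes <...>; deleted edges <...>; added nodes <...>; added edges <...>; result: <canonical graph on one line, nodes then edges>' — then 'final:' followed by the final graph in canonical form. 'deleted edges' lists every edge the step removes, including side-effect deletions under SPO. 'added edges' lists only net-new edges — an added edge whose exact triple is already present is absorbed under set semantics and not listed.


step 1: rule r1; match: 0->12, 1->8, 2->5, 3->16; deleted nodes 16; deleted edges (16,8,on); added nodes 22; added edges (22,5,on); result: nodes: 1:P, 5:P, 8:P, 10:P, 11:P, 12:t1, 13:t2, 14:t3, 15:tok, 18:tok, 20:tok, 21:tok, 22:tok edges: (1,13,in); (5,14,in); (8,12,in); (10,14,in); (12,5,out); (13,5,out); (13,11,out); (15,1,on); (18,1,on); (20,1,on); (21,11,on); (22,5,on)
step 2: rule r2; match: 0->13, 1->1, 2->5, 3->11, 4->15; deleted nodes 15; deleted edges (15,1,on); added nodes 23, 24; added edges (23,5,on); (24,11,on); result: nodes: 1:P, 5:P, 8:P, 10:P, 11:P, 12:t1, 13:t2, 14:t3, 18:tok, 20:tok, 21:tok, 22:tok, 23:tok, 24:tok edges: (1,13,in); (5,14,in); (8,12,in); (10,14,in); (12,5,out); (13,5,out); (13,11,out); (18,1,on); (20,1,on); (21,11,on); (22,5,on); (23,5,on); (24,11,on)
final:
nodes: 1:P, 5:P, 8:P, 10:P, 11:P, 12:t1, 13:t2, 14:t3, 18:tok, 20:tok, 21:tok, 22:tok, 23:tok, 24:tok
edges: (1,13,in); (5,14,in); (8,12,in); (10,14,in); (12,5,out); (13,5,out); (13,11,out); (18,1,on); (20,1,on); (21,11,on); (22,5,on); (23,5,on); (24,11,on)


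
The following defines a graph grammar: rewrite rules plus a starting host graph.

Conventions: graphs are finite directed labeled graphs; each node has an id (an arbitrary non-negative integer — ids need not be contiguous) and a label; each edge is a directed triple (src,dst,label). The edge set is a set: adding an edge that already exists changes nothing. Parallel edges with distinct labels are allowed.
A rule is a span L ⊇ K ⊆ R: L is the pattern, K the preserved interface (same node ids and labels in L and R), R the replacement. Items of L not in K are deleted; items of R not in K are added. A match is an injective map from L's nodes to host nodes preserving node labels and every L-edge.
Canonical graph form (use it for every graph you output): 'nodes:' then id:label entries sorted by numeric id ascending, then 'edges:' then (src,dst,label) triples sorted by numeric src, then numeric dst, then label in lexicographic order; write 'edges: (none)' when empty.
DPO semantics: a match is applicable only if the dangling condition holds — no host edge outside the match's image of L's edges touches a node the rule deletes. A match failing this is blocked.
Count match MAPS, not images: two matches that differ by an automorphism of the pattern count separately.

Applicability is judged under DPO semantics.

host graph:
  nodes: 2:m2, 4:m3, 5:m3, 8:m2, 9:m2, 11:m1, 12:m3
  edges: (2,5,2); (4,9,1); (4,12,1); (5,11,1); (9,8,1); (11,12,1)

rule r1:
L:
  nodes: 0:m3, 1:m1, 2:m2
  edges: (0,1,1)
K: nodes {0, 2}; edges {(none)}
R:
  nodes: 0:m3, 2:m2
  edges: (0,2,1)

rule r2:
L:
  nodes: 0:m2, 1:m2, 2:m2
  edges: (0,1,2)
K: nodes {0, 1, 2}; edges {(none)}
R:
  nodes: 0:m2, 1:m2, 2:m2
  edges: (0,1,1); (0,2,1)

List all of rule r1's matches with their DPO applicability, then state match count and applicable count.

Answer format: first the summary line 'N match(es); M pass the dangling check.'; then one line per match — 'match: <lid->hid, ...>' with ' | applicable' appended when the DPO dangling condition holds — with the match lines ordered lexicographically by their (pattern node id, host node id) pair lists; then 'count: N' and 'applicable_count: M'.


3 match(es); 0 pass the dangling check.
match: 0->5, 1->11, 2->2
match: 0->5, 1->11, 2->8
match: 0->5, 1->11, 2->9
count: 3
applicable_count: 0


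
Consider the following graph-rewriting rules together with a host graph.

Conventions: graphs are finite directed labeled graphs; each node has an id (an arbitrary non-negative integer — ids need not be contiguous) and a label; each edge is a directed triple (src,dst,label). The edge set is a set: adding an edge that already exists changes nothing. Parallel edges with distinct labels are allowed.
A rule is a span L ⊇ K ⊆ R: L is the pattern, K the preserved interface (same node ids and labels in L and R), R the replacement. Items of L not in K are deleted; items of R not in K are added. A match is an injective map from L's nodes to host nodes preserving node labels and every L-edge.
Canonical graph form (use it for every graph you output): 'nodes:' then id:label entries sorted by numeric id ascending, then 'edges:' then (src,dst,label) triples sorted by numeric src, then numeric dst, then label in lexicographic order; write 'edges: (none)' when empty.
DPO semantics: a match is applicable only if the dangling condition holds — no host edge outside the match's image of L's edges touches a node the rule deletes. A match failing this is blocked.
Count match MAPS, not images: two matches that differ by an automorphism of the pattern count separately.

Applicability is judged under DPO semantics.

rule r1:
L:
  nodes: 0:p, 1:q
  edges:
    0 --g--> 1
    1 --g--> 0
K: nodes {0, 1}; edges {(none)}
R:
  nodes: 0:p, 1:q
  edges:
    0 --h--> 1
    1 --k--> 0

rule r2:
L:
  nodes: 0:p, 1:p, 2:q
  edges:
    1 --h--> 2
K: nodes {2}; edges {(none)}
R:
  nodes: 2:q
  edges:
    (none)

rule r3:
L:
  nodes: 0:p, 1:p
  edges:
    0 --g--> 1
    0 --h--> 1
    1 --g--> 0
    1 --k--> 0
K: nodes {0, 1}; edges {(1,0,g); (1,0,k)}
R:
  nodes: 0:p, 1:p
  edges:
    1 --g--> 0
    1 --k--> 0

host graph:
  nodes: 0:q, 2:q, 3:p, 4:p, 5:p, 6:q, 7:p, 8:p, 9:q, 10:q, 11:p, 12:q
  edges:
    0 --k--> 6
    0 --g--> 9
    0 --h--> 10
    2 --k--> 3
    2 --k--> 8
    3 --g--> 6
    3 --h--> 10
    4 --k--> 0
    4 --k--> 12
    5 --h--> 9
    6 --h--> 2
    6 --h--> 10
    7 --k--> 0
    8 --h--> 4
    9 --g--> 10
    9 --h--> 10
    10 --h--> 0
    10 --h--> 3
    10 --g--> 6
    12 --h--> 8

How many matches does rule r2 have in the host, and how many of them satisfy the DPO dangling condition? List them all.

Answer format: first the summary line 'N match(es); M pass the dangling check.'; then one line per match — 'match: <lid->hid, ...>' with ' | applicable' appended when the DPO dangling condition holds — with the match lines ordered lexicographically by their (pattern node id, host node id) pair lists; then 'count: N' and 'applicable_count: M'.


10 match(es); 1 pass the dangling check.
match: 0->3, 1->5, 2->9
match: 0->4, 1->3, 2->10
match: 0->4, 1->5, 2->9
match: 0->5, 1->3, 2->10
match: 0->7, 1->3, 2->10
match: 0->7, 1->5, 2->9
match: 0->8, 1->3, 2->10
match: 0->8, 1->5, 2->9
match: 0->11, 1->3, 2->10
match: 0->11, 1->5, 2->9 | applicable
count: 10
applicable_count: 1


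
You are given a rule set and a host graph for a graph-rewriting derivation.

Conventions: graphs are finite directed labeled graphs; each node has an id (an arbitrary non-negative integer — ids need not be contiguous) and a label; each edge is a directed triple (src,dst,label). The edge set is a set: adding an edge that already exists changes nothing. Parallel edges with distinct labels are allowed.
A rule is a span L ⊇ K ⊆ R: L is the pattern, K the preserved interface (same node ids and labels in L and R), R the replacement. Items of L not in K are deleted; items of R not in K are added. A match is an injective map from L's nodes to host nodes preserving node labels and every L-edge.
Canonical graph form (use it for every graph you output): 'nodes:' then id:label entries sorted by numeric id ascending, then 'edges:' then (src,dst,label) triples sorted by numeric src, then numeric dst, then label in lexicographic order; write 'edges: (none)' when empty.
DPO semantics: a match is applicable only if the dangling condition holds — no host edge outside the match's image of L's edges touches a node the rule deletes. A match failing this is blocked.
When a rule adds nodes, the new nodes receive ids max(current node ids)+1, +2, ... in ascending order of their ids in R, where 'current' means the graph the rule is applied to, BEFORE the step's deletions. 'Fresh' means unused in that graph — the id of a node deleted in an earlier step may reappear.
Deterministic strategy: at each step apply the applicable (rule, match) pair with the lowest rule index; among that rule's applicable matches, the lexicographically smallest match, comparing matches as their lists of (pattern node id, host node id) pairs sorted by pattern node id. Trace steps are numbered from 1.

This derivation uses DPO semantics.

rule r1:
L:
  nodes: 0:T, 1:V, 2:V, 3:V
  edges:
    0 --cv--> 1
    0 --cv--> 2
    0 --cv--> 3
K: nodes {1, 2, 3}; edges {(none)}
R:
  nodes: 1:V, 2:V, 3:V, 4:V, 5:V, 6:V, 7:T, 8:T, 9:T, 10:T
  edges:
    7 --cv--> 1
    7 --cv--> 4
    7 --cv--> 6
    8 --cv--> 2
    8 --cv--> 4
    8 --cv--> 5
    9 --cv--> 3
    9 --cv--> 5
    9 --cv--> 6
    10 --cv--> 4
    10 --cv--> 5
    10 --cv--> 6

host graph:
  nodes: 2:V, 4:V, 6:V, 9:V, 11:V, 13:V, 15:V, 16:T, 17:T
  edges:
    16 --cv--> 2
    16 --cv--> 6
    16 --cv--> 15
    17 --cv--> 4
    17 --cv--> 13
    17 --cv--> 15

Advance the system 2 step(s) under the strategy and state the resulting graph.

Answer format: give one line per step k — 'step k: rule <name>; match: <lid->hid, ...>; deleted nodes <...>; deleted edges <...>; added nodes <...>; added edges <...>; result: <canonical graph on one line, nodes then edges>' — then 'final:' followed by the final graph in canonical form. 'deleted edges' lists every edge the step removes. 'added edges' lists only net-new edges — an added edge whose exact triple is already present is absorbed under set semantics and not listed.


step 1: rule r1; match: 0->16, 1->2, 2->6, 3->15; deleted nodes 16; deleted edges (16,2,cv); (16,6,cv); (16,15,cv); added nodes 18, 19, 20, 21, 22, 23, 24; added edges (21,2,cv); (21,18,cv); (21,20,cv); (22,6,cv); (22,18,cv); (22,19,cv); (23,15,cv); (23,19,cv); (23,20,cv); (24,18,cv); (24,19,cv); (24,20,cv); result: nodes: 2:V, 4:V, 6:V, 9:V, 11:V, 13:V, 15:V, 17:T, 18:V, 19:V, 20:V, 21:T, 22:T, 23:T, 24:T edges: (17,4,cv); (17,13,cv); (17,15,cv); (21,2,cv); (21,18,cv); (21,20,cv); (22,6,cv); (22,18,cv); (22,19,cv); (23,15,cv); (23,19,cv); (23,20,cv); (24,18,cv); (24,19,cv); (24,20,cv)
step 2: rule r1; match: 0->17, 1->4, 2->13, 3->15; deleted nodes 17; deleted edges (17,4,cv); (17,13,cv); (17,15,cv); added nodes 25, 26, 27, 28, 29, 30, 31; added edges (28,4,cv); (28,25,cv); (28,27,cv); (29,13,cv); (29,25,cv); (29,26,cv); (30,15,cv); (30,26,cv); (30,27,cv); (31,25,cv); (31,26,cv); (31,27,cv); result: nodes: 2:V, 4:V, 6:V, 9:V, 11:V, 13:V, 15:V, 18:V, 19:V, 20:V, 21:T, 22:T, 23:T, 24:T, 25:V, 26:V, 27:V, 28:T, 29:T, 30:T, 31:T edges: (21,2,cv); (21,18,cv); (21,20,cv); (22,6,cv); (22,18,cv); (22,19,cv); (23,15,cv); (23,19,cv); (23,20,cv); (24,18,cv); (24,19,cv); (24,20,cv); (28,4,cv); (28,25,cv); (28,27,cv); (29,13,cv); (29,25,cv); (29,26,cv); (30,15,cv); (30,26,cv); (30,27,cv); (31,25,cv); (31,26,cv); (31,27,cv)
final:
nodes: 2:V, 4:V, 6:V, 9:V, 11:V, 13:V, 15:V, 18:V, 19:V, 20:V, 21:T, 22:T, 23:T, 24:T, 25:V, 26:V, 27:V, 28:T, 29:T, 30:T, 31:T
edges: (21,2,cv); (21,18,cv); (21,20,cv); (22,6,cv); (22,18,cv); (22,19,cv); (23,15,cv); (23,19,cv); (23,20,cv); (24,18,cv); (24,19,cv); (24,20,cv); (28,4,cv); (28,25,cv); (28,27,cv); (29,13,cv); (29,25,cv); (29,26,cv); (30,15,cv); (30,26,cv); (30,27,cv); (31,25,cv); (31,26,cv); (31,27,cv)


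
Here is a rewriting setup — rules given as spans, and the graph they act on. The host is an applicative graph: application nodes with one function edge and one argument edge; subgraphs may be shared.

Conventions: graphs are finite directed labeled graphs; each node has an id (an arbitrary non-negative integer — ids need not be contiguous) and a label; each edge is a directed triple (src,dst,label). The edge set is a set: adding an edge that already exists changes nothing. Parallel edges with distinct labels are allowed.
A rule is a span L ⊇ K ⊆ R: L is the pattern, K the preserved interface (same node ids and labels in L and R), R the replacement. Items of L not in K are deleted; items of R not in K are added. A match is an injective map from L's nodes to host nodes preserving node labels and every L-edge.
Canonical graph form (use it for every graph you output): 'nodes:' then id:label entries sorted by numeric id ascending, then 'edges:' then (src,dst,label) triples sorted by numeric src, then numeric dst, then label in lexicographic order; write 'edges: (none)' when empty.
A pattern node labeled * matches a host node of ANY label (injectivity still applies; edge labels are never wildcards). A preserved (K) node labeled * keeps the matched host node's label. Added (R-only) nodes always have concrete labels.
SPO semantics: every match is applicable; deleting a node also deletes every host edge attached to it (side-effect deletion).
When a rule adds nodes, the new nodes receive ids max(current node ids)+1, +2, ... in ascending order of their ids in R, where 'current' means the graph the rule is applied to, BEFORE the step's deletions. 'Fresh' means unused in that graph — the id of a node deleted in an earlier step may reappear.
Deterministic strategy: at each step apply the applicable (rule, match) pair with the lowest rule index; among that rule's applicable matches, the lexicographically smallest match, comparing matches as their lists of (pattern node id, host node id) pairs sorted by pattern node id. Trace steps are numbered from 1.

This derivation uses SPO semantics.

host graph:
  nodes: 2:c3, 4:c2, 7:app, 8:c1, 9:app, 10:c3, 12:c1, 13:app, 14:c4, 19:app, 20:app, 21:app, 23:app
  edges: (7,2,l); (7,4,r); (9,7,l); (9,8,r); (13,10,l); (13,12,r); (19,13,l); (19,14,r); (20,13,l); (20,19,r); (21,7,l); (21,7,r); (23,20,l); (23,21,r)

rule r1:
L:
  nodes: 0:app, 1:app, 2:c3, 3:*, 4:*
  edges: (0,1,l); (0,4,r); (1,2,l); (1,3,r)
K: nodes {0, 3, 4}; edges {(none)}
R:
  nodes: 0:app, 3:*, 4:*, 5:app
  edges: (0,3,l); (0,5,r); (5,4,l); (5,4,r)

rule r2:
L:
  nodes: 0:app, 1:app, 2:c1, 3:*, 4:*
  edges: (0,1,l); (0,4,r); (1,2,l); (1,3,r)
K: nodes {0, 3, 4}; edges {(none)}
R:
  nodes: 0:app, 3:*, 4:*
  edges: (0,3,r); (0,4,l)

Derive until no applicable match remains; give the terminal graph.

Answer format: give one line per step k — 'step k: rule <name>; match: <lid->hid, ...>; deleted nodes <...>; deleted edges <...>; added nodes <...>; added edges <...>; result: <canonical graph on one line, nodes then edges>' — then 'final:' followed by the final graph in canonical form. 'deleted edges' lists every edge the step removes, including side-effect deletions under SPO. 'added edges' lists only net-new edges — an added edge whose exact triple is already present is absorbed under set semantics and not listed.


step 1: rule r1; match: 0->9, 1->7, 2->2, 3->4, 4->8; deleted nodes 2, 7; deleted edges (7,2,l); (7,4,r); (9,7,l); (9,8,r); (21,7,l); (21,7,r); added nodes 24; added edges (9,4,l); (9,24,r); (24,8,l); (24,8,r); result: nodes: 4:c2, 8:c1, 9:app, 10:c3, 12:c1, 13:app, 14:c4, 19:app, 20:app, 21:app, 23:app, 24:app edges: (9,4,l); (9,24,r); (13,10,l); (13,12,r); (19,13,l); (19,14,r); (20,13,l); (20,19,r); (23,20,l); (23,21,r); (24,8,l); (24,8,r)
step 2: rule r1; match: 0->19, 1->13, 2->10, 3->12, 4->14; deleted nodes 10, 13; deleted edges (13,10,l); (13,12,r); (19,13,l); (19,14,r); (20,13,l); added nodes 25; added edges (19,12,l); (19,25,r); (25,14,l); (25,14,r); result: nodes: 4:c2, 8:c1, 9:app, 12:c1, 14:c4, 19:app, 20:app, 21:app, 23:app, 24:app, 25:app edges: (9,4,l); (9,24,r); (19,12,l); (19,25,r); (20,19,r); (23,20,l); (23,21,r); (24,8,l); (24,8,r); (25,14,l); (25,14,r)
final:
nodes: 4:c2, 8:c1, 9:app, 12:c1, 14:c4, 19:app, 20:app, 21:app, 23:app, 24:app, 25:app
edges: (9,4,l); (9,24,r); (19,12,l); (19,25,r); (20,19,r); (23,20,l); (23,21,r); (24,8,l); (24,8,r); (25,14,l); (25,14,r)


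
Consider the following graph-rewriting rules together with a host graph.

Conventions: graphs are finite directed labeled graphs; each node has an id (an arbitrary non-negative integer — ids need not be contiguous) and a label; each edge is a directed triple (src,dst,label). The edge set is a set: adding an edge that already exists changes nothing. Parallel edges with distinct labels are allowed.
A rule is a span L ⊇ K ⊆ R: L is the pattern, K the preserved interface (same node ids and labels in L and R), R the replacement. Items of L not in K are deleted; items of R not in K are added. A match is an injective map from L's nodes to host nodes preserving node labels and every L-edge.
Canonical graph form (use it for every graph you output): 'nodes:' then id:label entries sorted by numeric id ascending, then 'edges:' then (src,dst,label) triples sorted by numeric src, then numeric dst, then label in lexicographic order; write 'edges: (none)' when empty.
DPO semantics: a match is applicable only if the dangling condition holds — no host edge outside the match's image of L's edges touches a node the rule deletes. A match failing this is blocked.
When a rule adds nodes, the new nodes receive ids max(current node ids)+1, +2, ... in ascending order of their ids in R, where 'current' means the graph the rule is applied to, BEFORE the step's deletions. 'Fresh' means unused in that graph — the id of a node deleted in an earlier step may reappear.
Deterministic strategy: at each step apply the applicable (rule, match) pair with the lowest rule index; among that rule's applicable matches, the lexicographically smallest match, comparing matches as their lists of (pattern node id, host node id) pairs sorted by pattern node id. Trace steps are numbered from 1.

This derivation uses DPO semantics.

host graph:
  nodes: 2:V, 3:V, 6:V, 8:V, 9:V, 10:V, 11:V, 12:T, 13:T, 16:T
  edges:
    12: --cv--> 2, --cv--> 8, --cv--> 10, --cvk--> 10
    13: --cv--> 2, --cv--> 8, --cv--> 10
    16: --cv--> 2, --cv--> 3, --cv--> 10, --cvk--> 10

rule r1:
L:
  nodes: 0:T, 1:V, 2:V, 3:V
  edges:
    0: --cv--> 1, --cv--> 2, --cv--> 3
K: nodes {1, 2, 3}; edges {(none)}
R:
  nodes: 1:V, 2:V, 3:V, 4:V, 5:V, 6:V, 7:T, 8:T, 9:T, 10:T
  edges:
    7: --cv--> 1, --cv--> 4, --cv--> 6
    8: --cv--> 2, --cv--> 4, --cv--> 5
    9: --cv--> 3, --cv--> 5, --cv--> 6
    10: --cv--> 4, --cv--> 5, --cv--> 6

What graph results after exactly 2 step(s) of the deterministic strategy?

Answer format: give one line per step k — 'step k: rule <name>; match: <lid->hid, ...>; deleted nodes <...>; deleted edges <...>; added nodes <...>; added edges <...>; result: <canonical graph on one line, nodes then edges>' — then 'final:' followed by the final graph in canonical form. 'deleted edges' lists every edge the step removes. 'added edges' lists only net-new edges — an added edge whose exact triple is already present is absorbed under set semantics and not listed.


step 1: rule r1; match: 0->13, 1->2, 2->8, 3->10; deleted nodes 13; deleted edges (13,2,cv); (13,8,cv); (13,10,cv); added nodes 17, 18, 19, 20, 21, 22, 23; added edges (20,2,cv); (20,17,cv); (20,19,cv); (21,8,cv); (21,17,cv); (21,18,cv); (22,10,cv); (22,18,cv); (22,19,cv); (23,17,cv); (23,18,cv); (23,19,cv); result: nodes: 2:V, 3:V, 6:V, 8:V, 9:V, 10:V, 11:V, 12:T, 16:T, 17:V, 18:V, 19:V, 20:T, 21:T, 22:T, 23:T edges: (12,2,cv); (12,8,cv); (12,10,cv); (12,10,cvk); (16,2,cv); (16,3,cv); (16,10,cv); (16,10,cvk); (20,2,cv); (20,17,cv); (20,19,cv); (21,8,cv); (21,17,cv); (21,18,cv); (22,10,cv); (22,18,cv); (22,19,cv); (23,17,cv); (23,18,cv); (23,19,cv)
step 2: rule r1; match: 0->20, 1->2, 2->17, 3->19; deleted nodes 20; deleted edges (20,2,cv); (20,17,cv); (20,19,cv); added nodes 24, 25, 26, 27, 28, 29, 30; added edges (27,2,cv); (27,24,cv); (27,26,cv); (28,17,cv); (28,24,cv); (28,25,cv); (29,19,cv); (29,25,cv); (29,26,cv); (30,24,cv); (30,25,cv); (30,26,cv); result: nodes: 2:V, 3:V, 6:V, 8:V, 9:V, 10:V, 11:V, 12:T, 16:T, 17:V, 18:V, 19:V, 21:T, 22:T, 23:T, 24:V, 25:V, 26:V, 27:T, 28:T, 29:T, 30:T edges: (12,2,cv); (12,8,cv); (12,10,cv); (12,10,cvk); (16,2,cv); (16,3,cv); (16,10,cv); (16,10,cvk); (21,8,cv); (21,17,cv); (21,18,cv); (22,10,cv); (22,18,cv); (22,19,cv); (23,17,cv); (23,18,cv); (23,19,cv); (27,2,cv); (27,24,cv); (27,26,cv); (28,17,cv); (28,24,cv); (28,25,cv); (29,19,cv); (29,25,cv); (29,26,cv); (30,24,cv); (30,25,cv); (30,26,cv)
final:
nodes: 2:V, 3:V, 6:V, 8:V, 9:V, 10:V, 11:V, 12:T, 16:T, 17:V, 18:V, 19:V, 21:T, 22:T, 23:T, 24:V, 25:V, 26:V, 27:T, 28:T, 29:T, 30:T
edges: (12,2,cv); (12,8,cv); (12,10,cv); (12,10,cvk); (16,2,cv); (16,3,cv); (16,10,cv); (16,10,cvk); (21,8,cv); (21,17,cv); (21,18,cv); (22,10,cv); (22,18,cv); (22,19,cv); (23,17,cv); (23,18,cv); (23,19,cv); (27,2,cv); (27,24,cv); (27,26,cv); (28,17,cv); (28,24,cv); (28,25,cv); (29,19,cv); (29,25,cv); (29,26,cv); (30,24,cv); (30,25,cv); (30,26,cv)
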